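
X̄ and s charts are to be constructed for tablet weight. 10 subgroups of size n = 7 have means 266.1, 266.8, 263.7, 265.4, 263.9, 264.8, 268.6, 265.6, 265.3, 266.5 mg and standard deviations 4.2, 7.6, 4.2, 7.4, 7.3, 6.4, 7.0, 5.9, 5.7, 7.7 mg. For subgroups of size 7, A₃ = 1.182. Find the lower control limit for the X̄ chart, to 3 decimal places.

X̄̄ = (266.1 + 266.8 + 263.7 + 265.4 + 263.9 + 264.8 + 268.6 + 265.6 + 265.3 + 266.5) / 10 = 265.6700
s̄ = (4.2 + 7.6 + 4.2 + 7.4 + 7.3 + 6.4 + 7.0 + 5.9 + 5.7 + 7.7) / 10 = 6.3400
LCL = X̄̄ − A₃·s̄ = 265.6700 − 1.182 × 6.3400 = 258.1761

258.176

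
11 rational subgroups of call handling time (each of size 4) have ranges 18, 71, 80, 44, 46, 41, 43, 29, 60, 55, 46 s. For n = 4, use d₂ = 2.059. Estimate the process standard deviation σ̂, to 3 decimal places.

23.533

R̄ = (18 + 71 + 80 + 44 + 46 + 41 + 43 + 29 + 60 + 55 + 46) / 11 = 48.4545
σ̂ = R̄ / d₂ = 48.4545 / 2.059 = 23.5330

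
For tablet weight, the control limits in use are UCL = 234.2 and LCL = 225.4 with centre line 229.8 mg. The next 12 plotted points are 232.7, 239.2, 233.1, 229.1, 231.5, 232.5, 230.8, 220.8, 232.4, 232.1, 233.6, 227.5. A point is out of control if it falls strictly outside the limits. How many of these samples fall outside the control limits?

2

Compare each point to [225.4, 234.2]: sample 2 = 239.2 > UCL; sample 8 = 220.8 < LCL.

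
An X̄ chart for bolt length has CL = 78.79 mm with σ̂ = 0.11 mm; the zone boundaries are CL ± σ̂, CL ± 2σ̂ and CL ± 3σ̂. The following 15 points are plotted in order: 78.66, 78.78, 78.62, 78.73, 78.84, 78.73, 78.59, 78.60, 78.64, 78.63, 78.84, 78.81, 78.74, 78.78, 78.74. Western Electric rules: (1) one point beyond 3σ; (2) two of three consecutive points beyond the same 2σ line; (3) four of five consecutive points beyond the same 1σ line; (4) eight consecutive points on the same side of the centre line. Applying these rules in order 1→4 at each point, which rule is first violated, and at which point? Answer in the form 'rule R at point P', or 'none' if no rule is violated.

Zone of each point (C = within 1σ̂, B = 1σ̂–2σ̂, A = 2σ̂–3σ̂, * = beyond 3σ̂; sign = side of CL): 1:-B, 2:-C, 3:-B, 4:-C, 5:+C, 6:-C, 7:-B, 8:-B, 9:-B, 10:-B, 11:+C, 12:+C, 13:-C, 14:-C, 15:-C
Rule 3 (four of five consecutive points beyond the same 1σ limit) is satisfied at point 10.

rule 3 at point 10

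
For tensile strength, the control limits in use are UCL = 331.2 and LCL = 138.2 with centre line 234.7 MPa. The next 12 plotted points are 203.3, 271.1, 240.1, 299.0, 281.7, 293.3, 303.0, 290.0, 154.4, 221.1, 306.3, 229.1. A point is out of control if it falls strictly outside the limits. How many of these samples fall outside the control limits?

0

All 12 points lie within [138.2, 331.2].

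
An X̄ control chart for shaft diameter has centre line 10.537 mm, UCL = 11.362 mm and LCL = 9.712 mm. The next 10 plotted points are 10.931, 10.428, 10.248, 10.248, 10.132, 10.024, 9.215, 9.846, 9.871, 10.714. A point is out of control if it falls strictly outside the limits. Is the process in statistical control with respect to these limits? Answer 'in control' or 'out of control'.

Compare each point to [9.712, 11.362]: sample 7 = 9.215 < LCL.

out of control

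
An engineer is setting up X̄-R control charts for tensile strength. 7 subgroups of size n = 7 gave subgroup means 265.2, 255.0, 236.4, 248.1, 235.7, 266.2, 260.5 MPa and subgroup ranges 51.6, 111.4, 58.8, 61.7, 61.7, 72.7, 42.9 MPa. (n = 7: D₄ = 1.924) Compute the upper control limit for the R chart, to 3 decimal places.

R̄ = (51.6 + 111.4 + 58.8 + 61.7 + 61.7 + 72.7 + 42.9) / 7 = 460.8000 / 7 = 65.8286
UCL_R = D₄·R̄ = 1.924 × 65.8286 = 126.6542

126.654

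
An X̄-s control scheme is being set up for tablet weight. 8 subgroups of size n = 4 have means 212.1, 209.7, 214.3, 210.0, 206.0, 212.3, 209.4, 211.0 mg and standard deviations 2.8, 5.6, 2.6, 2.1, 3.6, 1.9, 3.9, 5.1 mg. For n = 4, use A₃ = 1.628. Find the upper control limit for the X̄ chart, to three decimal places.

216.217

X̄̄ = (212.1 + 209.7 + 214.3 + 210.0 + 206.0 + 212.3 + 209.4 + 211.0) / 8 = 210.6000
s̄ = (2.8 + 5.6 + 2.6 + 2.1 + 3.6 + 1.9 + 3.9 + 5.1) / 8 = 3.4500
UCL = X̄̄ + A₃·s̄ = 210.6000 + 1.628 × 3.4500 = 216.2166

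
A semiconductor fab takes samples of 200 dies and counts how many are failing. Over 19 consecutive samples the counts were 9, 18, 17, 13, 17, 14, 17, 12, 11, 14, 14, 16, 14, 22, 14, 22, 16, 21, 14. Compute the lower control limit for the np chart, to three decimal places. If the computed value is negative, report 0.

4.173

p̄ = Σdᵢ / (k·n) = 295 / (19 × 200) = 0.07763
LCL = np̄ − 3·√(np̄(1−p̄)) = 15.5263 − 3 × 3.7843 = 4.1734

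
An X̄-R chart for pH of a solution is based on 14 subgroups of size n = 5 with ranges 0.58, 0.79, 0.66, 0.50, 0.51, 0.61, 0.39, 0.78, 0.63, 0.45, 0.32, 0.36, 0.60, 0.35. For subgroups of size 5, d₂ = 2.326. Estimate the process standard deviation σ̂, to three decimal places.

0.231

R̄ = (0.58 + 0.79 + 0.66 + 0.50 + 0.51 + 0.61 + 0.39 + 0.78 + 0.63 + 0.45 + 0.32 + 0.36 + 0.60 + 0.35) / 14 = 0.5379
σ̂ = R̄ / d₂ = 0.5379 / 2.326 = 0.2312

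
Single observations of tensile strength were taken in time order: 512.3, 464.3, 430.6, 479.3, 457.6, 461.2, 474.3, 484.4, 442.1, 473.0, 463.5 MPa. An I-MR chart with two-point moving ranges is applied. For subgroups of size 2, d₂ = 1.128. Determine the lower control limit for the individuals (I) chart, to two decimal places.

X̄ = (512.3 + 464.3 + 430.6 + 479.3 + 457.6 + 461.2 + 474.3 + 484.4 + 442.1 + 473.0 + 463.5) / 11 = 467.5091
Moving ranges: 48.0, 33.7, 48.7, 21.7, 3.6, 13.1, 10.1, 42.3, 30.9, 9.5; M̄R̄ = 261.6000 / 10 = 26.1600
LCL = X̄ − 3·M̄R̄/d₂ = 467.5091 − 3 × 26.1600 / 1.128 = 397.9346

397.93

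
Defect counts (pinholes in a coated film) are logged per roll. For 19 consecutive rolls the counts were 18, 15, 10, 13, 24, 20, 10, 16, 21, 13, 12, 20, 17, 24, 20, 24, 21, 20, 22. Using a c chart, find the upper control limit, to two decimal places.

30.59

c̄ = (18 + 15 + 10 + 13 + 24 + 20 + 10 + 16 + 21 + 13 + 12 + 20 + 17 + 24 + 20 + 24 + 21 + 20 + 22) / 19 = 340 / 19 = 17.8947
UCL = c̄ + 3√c̄ = 17.8947 + 3 × √17.8947 = 17.8947 + 3 × 4.2302 = 30.5854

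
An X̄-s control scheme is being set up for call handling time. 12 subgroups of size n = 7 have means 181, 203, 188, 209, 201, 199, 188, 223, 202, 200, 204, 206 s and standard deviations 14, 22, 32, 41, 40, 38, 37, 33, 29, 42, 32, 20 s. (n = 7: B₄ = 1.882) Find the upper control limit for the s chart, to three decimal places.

s̄ = (14 + 22 + 32 + 41 + 40 + 38 + 37 + 33 + 29 + 42 + 32 + 20) / 12 = 31.6667
UCL_s = B₄·s̄ = 1.882 × 31.6667 = 59.5967

59.597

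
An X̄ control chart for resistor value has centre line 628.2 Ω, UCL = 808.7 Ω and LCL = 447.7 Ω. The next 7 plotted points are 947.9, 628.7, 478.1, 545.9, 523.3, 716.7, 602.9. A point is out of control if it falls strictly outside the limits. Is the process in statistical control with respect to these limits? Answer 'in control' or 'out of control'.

out of control

Compare each point to [447.7, 808.7]: sample 1 = 947.9 > UCL.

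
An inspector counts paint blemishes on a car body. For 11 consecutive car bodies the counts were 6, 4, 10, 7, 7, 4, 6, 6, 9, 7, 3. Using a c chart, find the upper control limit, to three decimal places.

c̄ = (6 + 4 + 10 + 7 + 7 + 4 + 6 + 6 + 9 + 7 + 3) / 11 = 69 / 11 = 6.2727
UCL = c̄ + 3√c̄ = 6.2727 + 3 × √6.2727 = 6.2727 + 3 × 2.5045 = 13.7864

13.786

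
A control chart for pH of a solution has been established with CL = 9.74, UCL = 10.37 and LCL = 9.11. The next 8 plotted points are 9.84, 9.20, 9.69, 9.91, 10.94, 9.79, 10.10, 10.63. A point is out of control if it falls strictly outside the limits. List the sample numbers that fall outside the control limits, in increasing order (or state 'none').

5, 8

Compare each point to [9.11, 10.37]: sample 5 = 10.94 > UCL; sample 8 = 10.63 > UCL.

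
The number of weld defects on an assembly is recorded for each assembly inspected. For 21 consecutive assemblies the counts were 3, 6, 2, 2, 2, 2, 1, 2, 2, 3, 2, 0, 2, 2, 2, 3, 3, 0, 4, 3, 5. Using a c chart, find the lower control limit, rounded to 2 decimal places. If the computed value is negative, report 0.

0.00

c̄ = (3 + 6 + 2 + 2 + 2 + 2 + 1 + 2 + 2 + 3 + 2 + 0 + 2 + 2 + 2 + 3 + 3 + 0 + 4 + 3 + 5) / 21 = 51 / 21 = 2.4286
LCL = c̄ − 3√c̄ = 2.4286 − 3 × 1.5584 = -2.2466 → 0 (cannot be negative)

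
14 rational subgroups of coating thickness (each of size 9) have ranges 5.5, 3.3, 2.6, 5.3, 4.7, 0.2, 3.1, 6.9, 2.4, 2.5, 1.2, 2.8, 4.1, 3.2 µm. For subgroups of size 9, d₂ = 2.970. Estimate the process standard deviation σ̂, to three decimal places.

1.150

R̄ = (5.5 + 3.3 + 2.6 + 5.3 + 4.7 + 0.2 + 3.1 + 6.9 + 2.4 + 2.5 + 1.2 + 2.8 + 4.1 + 3.2) / 14 = 3.4143
σ̂ = R̄ / d₂ = 3.4143 / 2.970 = 1.1496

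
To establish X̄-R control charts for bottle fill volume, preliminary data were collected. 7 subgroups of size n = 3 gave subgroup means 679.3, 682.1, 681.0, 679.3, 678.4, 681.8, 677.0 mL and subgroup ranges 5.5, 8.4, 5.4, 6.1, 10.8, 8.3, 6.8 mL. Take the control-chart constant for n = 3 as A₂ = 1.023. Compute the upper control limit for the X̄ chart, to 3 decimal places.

X̄̄ = (679.3 + 682.1 + 681.0 + 679.3 + 678.4 + 681.8 + 677.0) / 7 = 4758.9000 / 7 = 679.8429
R̄ = (5.5 + 8.4 + 5.4 + 6.1 + 10.8 + 8.3 + 6.8) / 7 = 51.3000 / 7 = 7.3286
UCL = X̄̄ + A₂·R̄ = 679.8429 + 1.023 × 7.3286 = 687.3400

687.340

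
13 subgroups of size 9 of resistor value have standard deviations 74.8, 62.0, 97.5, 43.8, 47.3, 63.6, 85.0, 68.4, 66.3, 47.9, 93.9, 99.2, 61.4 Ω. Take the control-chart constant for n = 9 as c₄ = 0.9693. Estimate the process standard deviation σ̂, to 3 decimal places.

72.304

s̄ = (74.8 + 62.0 + 97.5 + 43.8 + 47.3 + 63.6 + 85.0 + 68.4 + 66.3 + 47.9 + 93.9 + 99.2 + 61.4) / 13 = 70.0846
σ̂ = s̄ / c₄ = 70.0846 / 0.9693 = 72.3044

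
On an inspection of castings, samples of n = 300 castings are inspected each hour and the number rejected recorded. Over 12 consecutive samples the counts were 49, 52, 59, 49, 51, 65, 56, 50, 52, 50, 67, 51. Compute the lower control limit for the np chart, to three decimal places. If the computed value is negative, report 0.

34.251

p̄ = Σdᵢ / (k·n) = 651 / (12 × 300) = 0.18083
LCL = np̄ − 3·√(np̄(1−p̄)) = 54.2500 − 3 × 6.6663 = 34.2510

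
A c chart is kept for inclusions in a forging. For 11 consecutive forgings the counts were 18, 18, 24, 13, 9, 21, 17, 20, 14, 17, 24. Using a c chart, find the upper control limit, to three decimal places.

30.358

c̄ = (18 + 18 + 24 + 13 + 9 + 21 + 17 + 20 + 14 + 17 + 24) / 11 = 195 / 11 = 17.7273
UCL = c̄ + 3√c̄ = 17.7273 + 3 × √17.7273 = 17.7273 + 3 × 4.2104 = 30.3584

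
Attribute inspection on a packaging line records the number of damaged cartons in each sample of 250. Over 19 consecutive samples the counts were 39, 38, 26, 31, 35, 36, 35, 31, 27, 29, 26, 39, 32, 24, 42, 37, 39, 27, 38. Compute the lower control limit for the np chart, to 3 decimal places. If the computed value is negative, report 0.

17.111

p̄ = Σdᵢ / (k·n) = 631 / (19 × 250) = 0.13284
LCL = np̄ − 3·√(np̄(1−p̄)) = 33.2105 − 3 × 5.3664 = 17.1112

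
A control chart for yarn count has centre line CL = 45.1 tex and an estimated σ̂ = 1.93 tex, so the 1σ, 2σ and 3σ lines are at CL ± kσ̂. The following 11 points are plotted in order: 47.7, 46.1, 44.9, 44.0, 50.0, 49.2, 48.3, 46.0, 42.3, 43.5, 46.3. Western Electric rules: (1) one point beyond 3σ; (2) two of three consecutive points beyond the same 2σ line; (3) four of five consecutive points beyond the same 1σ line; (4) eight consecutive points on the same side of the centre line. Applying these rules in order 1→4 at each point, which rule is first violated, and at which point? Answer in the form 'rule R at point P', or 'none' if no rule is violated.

rule 2 at point 6

Zone of each point (C = within 1σ̂, B = 1σ̂–2σ̂, A = 2σ̂–3σ̂, * = beyond 3σ̂; sign = side of CL): 1:+B, 2:+C, 3:-C, 4:-C, 5:+A, 6:+A, 7:+B, 8:+C, 9:-B, 10:-C, 11:+C
Rule 2 (two of three consecutive points beyond the same 2σ limit) is satisfied at point 6.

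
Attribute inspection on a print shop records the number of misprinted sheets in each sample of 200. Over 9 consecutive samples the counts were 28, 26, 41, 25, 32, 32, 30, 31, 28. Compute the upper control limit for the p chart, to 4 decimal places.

p̄ = Σdᵢ / (k·n) = 273 / (9 × 200) = 0.15167
UCL = p̄ + 3·√(p̄(1−p̄)/n) = 0.15167 + 3 × √(0.15167×0.84833/200) = 0.15167 + 3 × 0.02536 = 0.22776

0.2278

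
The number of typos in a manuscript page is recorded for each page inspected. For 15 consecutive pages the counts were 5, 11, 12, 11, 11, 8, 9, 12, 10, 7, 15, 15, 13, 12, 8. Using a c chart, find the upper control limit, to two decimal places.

20.37

c̄ = (5 + 11 + 12 + 11 + 11 + 8 + 9 + 12 + 10 + 7 + 15 + 15 + 13 + 12 + 8) / 15 = 159 / 15 = 10.6000
UCL = c̄ + 3√c̄ = 10.6000 + 3 × √10.6000 = 10.6000 + 3 × 3.2558 = 20.3673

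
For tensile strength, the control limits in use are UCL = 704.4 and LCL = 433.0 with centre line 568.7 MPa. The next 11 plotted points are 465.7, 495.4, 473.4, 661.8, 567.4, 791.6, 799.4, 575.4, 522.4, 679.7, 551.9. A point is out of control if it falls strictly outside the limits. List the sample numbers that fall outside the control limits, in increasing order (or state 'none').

6, 7

Compare each point to [433.0, 704.4]: sample 6 = 791.6 > UCL; sample 7 = 799.4 > UCL.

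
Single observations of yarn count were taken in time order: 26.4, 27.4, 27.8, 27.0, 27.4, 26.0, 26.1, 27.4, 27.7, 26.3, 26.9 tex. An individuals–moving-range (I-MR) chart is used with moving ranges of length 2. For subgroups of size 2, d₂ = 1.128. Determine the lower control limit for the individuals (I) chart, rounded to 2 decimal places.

24.90

X̄ = (26.4 + 27.4 + 27.8 + 27.0 + 27.4 + 26.0 + 26.1 + 27.4 + 27.7 + 26.3 + 26.9) / 11 = 26.9455
Moving ranges: 1.0, 0.4, 0.8, 0.4, 1.4, 0.1, 1.3, 0.3, 1.4, 0.6; M̄R̄ = 7.7000 / 10 = 0.7700
LCL = X̄ − 3·M̄R̄/d₂ = 26.9455 − 3 × 0.7700 / 1.128 = 24.8976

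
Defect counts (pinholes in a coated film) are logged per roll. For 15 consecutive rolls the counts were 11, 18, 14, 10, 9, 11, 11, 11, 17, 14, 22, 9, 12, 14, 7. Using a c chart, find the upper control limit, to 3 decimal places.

c̄ = (11 + 18 + 14 + 10 + 9 + 11 + 11 + 11 + 17 + 14 + 22 + 9 + 12 + 14 + 7) / 15 = 190 / 15 = 12.6667
UCL = c̄ + 3√c̄ = 12.6667 + 3 × √12.6667 = 12.6667 + 3 × 3.5590 = 23.3437

23.344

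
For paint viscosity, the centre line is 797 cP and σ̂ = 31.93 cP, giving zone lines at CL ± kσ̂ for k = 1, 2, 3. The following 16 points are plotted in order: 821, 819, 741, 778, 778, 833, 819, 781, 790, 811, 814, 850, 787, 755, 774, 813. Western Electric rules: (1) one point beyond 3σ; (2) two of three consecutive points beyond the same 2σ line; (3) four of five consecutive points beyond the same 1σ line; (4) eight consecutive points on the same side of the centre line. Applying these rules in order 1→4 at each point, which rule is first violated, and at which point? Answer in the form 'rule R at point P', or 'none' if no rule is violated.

none

Zone of each point (C = within 1σ̂, B = 1σ̂–2σ̂, A = 2σ̂–3σ̂, * = beyond 3σ̂; sign = side of CL): 1:+C, 2:+C, 3:-B, 4:-C, 5:-C, 6:+B, 7:+C, 8:-C, 9:-C, 10:+C, 11:+C, 12:+B, 13:-C, 14:-B, 15:-C, 16:+C
No rule fires across all 16 points.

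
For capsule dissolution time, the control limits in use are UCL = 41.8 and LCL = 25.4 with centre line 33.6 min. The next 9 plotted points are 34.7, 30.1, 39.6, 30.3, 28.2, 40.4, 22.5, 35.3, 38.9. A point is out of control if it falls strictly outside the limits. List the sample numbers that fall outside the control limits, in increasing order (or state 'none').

7

Compare each point to [25.4, 41.8]: sample 7 = 22.5 < LCL.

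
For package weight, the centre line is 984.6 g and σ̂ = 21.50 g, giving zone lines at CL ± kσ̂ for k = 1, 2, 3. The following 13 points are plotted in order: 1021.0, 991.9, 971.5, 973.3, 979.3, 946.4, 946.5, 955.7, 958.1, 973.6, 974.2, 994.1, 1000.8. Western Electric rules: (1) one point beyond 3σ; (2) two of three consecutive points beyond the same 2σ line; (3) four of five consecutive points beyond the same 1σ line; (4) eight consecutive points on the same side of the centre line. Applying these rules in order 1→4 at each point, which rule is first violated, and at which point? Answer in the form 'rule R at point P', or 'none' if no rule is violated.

rule 3 at point 9

Zone of each point (C = within 1σ̂, B = 1σ̂–2σ̂, A = 2σ̂–3σ̂, * = beyond 3σ̂; sign = side of CL): 1:+B, 2:+C, 3:-C, 4:-C, 5:-C, 6:-B, 7:-B, 8:-B, 9:-B, 10:-C, 11:-C, 12:+C, 13:+C
Rule 3 (four of five consecutive points beyond the same 1σ limit) is satisfied at point 9.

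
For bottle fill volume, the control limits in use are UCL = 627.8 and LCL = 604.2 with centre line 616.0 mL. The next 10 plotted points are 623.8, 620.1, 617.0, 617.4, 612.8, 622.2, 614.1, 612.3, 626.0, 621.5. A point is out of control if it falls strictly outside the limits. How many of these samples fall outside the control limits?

0

All 10 points lie within [604.2, 627.8].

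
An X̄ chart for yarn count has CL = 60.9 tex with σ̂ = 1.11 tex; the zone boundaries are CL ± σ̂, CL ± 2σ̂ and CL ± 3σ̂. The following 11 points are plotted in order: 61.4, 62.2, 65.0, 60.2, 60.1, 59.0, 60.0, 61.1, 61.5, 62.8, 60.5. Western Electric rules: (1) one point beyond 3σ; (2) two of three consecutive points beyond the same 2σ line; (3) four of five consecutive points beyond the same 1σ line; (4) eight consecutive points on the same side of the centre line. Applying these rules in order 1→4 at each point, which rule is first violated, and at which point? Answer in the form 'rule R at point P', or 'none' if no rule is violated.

Zone of each point (C = within 1σ̂, B = 1σ̂–2σ̂, A = 2σ̂–3σ̂, * = beyond 3σ̂; sign = side of CL): 1:+C, 2:+B, 3:+*, 4:-C, 5:-C, 6:-B, 7:-C, 8:+C, 9:+C, 10:+B, 11:-C
Rule 1 (one point beyond the 3σ limits) is satisfied at point 3.

rule 1 at point 3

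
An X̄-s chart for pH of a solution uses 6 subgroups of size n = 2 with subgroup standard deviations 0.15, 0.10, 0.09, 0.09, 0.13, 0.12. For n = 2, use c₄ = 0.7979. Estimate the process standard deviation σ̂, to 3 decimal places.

0.142

s̄ = (0.15 + 0.10 + 0.09 + 0.09 + 0.13 + 0.12) / 6 = 0.1133
σ̂ = s̄ / c₄ = 0.1133 / 0.7979 = 0.1420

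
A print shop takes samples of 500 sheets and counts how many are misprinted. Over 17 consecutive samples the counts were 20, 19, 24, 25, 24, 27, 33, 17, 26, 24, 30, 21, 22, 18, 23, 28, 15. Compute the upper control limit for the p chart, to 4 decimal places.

p̄ = Σdᵢ / (k·n) = 396 / (17 × 500) = 0.04659
UCL = p̄ + 3·√(p̄(1−p̄)/n) = 0.04659 + 3 × √(0.04659×0.95341/500) = 0.04659 + 3 × 0.00943 = 0.07486

0.0749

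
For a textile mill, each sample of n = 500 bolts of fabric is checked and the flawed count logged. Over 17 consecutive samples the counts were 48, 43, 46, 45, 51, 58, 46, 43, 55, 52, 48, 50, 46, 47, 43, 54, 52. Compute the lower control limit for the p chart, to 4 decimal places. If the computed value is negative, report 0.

p̄ = Σdᵢ / (k·n) = 827 / (17 × 500) = 0.09729
LCL = p̄ − 3·√(p̄(1−p̄)/n) = 0.09729 − 3 × 0.01325 = 0.05753

0.0575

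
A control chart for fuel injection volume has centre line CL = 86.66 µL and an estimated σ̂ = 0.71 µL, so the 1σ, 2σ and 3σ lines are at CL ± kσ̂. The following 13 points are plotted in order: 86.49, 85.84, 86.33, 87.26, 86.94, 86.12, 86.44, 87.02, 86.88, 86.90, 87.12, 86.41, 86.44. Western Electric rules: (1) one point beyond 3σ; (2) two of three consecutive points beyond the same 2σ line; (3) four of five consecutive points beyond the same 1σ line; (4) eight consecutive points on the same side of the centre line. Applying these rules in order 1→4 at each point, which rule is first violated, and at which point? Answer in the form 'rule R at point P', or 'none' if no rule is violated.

none

Zone of each point (C = within 1σ̂, B = 1σ̂–2σ̂, A = 2σ̂–3σ̂, * = beyond 3σ̂; sign = side of CL): 1:-C, 2:-B, 3:-C, 4:+C, 5:+C, 6:-C, 7:-C, 8:+C, 9:+C, 10:+C, 11:+C, 12:-C, 13:-C
No rule fires across all 13 points.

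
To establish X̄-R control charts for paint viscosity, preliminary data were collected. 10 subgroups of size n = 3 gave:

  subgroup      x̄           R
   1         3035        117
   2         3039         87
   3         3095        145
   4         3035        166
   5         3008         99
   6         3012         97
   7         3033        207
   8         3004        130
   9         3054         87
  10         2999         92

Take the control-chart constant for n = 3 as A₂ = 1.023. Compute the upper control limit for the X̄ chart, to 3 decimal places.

3156.922

X̄̄ = (3035 + 3039 + 3095 + 3035 + 3008 + 3012 + 3033 + 3004 + 3054 + 2999) / 10 = 30314.0000 / 10 = 3031.4000
R̄ = (117 + 87 + 145 + 166 + 99 + 97 + 207 + 130 + 87 + 92) / 10 = 1227.0000 / 10 = 122.7000
UCL = X̄̄ + A₂·R̄ = 3031.4000 + 1.023 × 122.7000 = 3156.9221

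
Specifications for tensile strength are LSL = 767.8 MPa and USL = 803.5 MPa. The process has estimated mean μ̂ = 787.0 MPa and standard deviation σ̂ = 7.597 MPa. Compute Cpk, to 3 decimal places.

0.724

Cpu = (USL − μ̂) / (3σ̂) = (803.5 − 787.0) / (3 × 7.597) = 0.7240; Cpl = (μ̂ − LSL) / (3σ̂) = (787.0 − 767.8) / (3 × 7.597) = 0.8424; Cpk = min(Cpu, Cpl) = 0.7240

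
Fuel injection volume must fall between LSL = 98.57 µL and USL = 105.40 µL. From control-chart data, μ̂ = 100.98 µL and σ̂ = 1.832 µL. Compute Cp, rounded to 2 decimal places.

Cp = (USL − LSL) / (6σ̂) = (105.40 − 98.57) / (6 × 1.832) = 6.8300 / 10.9920 = 0.6214

0.62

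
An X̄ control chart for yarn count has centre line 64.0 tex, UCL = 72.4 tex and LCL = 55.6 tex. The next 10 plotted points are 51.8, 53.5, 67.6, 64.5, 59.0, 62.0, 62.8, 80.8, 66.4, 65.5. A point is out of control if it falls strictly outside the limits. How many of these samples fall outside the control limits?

3

Compare each point to [55.6, 72.4]: sample 1 = 51.8 < LCL; sample 2 = 53.5 < LCL; sample 8 = 80.8 > UCL.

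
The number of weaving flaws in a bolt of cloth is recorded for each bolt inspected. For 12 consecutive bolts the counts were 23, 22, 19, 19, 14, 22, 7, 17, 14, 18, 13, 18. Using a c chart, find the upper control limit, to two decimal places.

c̄ = (23 + 22 + 19 + 19 + 14 + 22 + 7 + 17 + 14 + 18 + 13 + 18) / 12 = 206 / 12 = 17.1667
UCL = c̄ + 3√c̄ = 17.1667 + 3 × √17.1667 = 17.1667 + 3 × 4.1433 = 29.5965

29.60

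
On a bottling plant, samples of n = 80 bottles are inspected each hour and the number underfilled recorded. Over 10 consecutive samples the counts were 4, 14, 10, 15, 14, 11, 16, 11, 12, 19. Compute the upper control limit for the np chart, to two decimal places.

22.37

p̄ = Σdᵢ / (k·n) = 126 / (10 × 80) = 0.15750
UCL = np̄ + 3·√(np̄(1−p̄)) = 12.6000 + 3 × √(12.6000×0.84250) = 12.6000 + 3 × 3.2581 = 22.3744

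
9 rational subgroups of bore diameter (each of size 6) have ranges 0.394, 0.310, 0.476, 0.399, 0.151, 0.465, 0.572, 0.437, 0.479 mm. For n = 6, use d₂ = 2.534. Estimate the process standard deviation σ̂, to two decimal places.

0.16

R̄ = (0.394 + 0.310 + 0.476 + 0.399 + 0.151 + 0.465 + 0.572 + 0.437 + 0.479) / 9 = 0.4092
σ̂ = R̄ / d₂ = 0.4092 / 2.534 = 0.1615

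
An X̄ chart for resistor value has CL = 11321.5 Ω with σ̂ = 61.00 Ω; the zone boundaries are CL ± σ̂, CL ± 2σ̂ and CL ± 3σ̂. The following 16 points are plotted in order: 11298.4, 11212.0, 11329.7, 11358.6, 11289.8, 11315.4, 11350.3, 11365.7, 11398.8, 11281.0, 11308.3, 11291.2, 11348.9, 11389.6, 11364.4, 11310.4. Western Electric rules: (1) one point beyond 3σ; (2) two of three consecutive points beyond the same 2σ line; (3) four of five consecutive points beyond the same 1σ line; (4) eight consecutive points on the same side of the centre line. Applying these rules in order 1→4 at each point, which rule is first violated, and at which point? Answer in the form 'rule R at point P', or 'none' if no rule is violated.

Zone of each point (C = within 1σ̂, B = 1σ̂–2σ̂, A = 2σ̂–3σ̂, * = beyond 3σ̂; sign = side of CL): 1:-C, 2:-B, 3:+C, 4:+C, 5:-C, 6:-C, 7:+C, 8:+C, 9:+B, 10:-C, 11:-C, 12:-C, 13:+C, 14:+B, 15:+C, 16:-C
No rule fires across all 16 points.

none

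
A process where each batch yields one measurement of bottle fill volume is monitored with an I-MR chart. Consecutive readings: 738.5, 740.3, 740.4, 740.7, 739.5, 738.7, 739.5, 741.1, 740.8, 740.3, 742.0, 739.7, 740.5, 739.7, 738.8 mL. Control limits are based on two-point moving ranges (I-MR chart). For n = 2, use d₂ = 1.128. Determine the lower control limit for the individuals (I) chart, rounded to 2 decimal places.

737.39

X̄ = (738.5 + 740.3 + 740.4 + 740.7 + 739.5 + 738.7 + 739.5 + 741.1 + 740.8 + 740.3 + 742.0 + 739.7 + 740.5 + 739.7 + 738.8) / 15 = 740.0333
Moving ranges: 1.8, 0.1, 0.3, 1.2, 0.8, 0.8, 1.6, 0.3, 0.5, 1.7, 2.3, 0.8, 0.8, 0.9; M̄R̄ = 13.9000 / 14 = 0.9929
LCL = X̄ − 3·M̄R̄/d₂ = 740.0333 − 3 × 0.9929 / 1.128 = 737.3928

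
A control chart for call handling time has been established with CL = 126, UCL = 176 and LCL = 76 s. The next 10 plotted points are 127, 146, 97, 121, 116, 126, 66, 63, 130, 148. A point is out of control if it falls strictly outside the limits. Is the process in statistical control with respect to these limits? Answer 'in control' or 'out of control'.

Compare each point to [76, 176]: sample 7 = 66 < LCL; sample 8 = 63 < LCL.

out of control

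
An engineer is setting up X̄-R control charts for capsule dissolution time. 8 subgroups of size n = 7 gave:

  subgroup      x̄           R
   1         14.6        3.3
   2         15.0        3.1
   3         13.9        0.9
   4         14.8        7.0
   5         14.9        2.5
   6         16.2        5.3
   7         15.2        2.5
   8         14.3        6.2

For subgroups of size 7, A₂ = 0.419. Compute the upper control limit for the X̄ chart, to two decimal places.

X̄̄ = (14.6 + 15.0 + 13.9 + 14.8 + 14.9 + 16.2 + 15.2 + 14.3) / 8 = 118.9000 / 8 = 14.8625
R̄ = (3.3 + 3.1 + 0.9 + 7.0 + 2.5 + 5.3 + 2.5 + 6.2) / 8 = 30.8000 / 8 = 3.8500
UCL = X̄̄ + A₂·R̄ = 14.8625 + 0.419 × 3.8500 = 16.4757

16.48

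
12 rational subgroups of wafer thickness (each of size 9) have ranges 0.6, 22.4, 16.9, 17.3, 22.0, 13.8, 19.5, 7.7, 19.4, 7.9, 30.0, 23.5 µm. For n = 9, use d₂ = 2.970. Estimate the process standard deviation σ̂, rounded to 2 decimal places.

R̄ = (0.6 + 22.4 + 16.9 + 17.3 + 22.0 + 13.8 + 19.5 + 7.7 + 19.4 + 7.9 + 30.0 + 23.5) / 12 = 16.7500
σ̂ = R̄ / d₂ = 16.7500 / 2.970 = 5.6397

5.64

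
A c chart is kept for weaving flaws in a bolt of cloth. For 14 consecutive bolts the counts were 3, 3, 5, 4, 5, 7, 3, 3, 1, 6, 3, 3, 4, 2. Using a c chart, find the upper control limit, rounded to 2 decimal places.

c̄ = (3 + 3 + 5 + 4 + 5 + 7 + 3 + 3 + 1 + 6 + 3 + 3 + 4 + 2) / 14 = 52 / 14 = 3.7143
UCL = c̄ + 3√c̄ = 3.7143 + 3 × √3.7143 = 3.7143 + 3 × 1.9272 = 9.4960

9.50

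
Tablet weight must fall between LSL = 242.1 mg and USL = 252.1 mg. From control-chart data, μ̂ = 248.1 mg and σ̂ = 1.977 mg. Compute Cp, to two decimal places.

0.84

Cp = (USL − LSL) / (6σ̂) = (252.1 − 242.1) / (6 × 1.977) = 10.0000 / 11.8620 = 0.8430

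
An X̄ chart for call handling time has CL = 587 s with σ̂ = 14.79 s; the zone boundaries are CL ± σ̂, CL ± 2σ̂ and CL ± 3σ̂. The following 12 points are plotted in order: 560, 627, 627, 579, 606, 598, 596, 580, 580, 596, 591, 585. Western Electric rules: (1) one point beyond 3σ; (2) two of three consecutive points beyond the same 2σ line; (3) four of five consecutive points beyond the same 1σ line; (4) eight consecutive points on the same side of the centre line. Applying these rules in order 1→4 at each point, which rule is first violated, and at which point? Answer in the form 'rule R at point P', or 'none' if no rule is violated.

rule 2 at point 3

Zone of each point (C = within 1σ̂, B = 1σ̂–2σ̂, A = 2σ̂–3σ̂, * = beyond 3σ̂; sign = side of CL): 1:-B, 2:+A, 3:+A, 4:-C, 5:+B, 6:+C, 7:+C, 8:-C, 9:-C, 10:+C, 11:+C, 12:-C
Rule 2 (two of three consecutive points beyond the same 2σ limit) is satisfied at point 3.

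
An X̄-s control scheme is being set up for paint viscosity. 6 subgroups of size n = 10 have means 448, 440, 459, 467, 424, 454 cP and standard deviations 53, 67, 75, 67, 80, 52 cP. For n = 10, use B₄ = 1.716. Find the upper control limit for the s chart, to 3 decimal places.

112.684

s̄ = (53 + 67 + 75 + 67 + 80 + 52) / 6 = 65.6667
UCL_s = B₄·s̄ = 1.716 × 65.6667 = 112.6840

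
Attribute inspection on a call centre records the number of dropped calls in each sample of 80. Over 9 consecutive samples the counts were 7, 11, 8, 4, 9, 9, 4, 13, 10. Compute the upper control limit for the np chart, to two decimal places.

16.53

p̄ = Σdᵢ / (k·n) = 75 / (9 × 80) = 0.10417
UCL = np̄ + 3·√(np̄(1−p̄)) = 8.3333 + 3 × √(8.3333×0.89583) = 8.3333 + 3 × 2.7323 = 16.5301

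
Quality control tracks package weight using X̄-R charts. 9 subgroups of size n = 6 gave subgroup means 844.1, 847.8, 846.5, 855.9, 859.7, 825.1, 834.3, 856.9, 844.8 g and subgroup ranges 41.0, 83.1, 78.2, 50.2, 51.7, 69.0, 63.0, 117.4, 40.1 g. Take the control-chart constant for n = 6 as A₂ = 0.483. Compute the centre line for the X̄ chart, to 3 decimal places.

846.122

X̄̄ = (844.1 + 847.8 + 846.5 + 855.9 + 859.7 + 825.1 + 834.3 + 856.9 + 844.8) / 9 = 7615.1000 / 9 = 846.1222
CL = X̄̄ = 846.1222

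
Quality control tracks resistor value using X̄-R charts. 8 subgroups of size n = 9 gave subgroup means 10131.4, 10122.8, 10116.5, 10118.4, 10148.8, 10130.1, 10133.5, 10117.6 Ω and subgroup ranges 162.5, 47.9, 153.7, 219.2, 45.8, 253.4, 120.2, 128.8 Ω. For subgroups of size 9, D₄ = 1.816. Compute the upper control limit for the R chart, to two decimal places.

R̄ = (162.5 + 47.9 + 153.7 + 219.2 + 45.8 + 253.4 + 120.2 + 128.8) / 8 = 1131.5000 / 8 = 141.4375
UCL_R = D₄·R̄ = 1.816 × 141.4375 = 256.8505

256.85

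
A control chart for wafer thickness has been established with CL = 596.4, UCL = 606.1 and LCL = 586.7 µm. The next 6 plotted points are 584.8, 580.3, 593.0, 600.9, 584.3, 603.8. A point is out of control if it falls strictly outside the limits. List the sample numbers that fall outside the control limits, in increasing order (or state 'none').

1, 2, 5

Compare each point to [586.7, 606.1]: sample 1 = 584.8 < LCL; sample 2 = 580.3 < LCL; sample 5 = 584.3 < LCL.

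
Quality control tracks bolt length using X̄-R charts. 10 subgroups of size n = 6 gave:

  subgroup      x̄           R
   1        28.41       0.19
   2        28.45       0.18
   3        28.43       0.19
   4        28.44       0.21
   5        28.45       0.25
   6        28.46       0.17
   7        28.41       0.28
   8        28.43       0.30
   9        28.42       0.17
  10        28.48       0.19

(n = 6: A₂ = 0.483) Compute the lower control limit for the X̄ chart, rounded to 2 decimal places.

X̄̄ = (28.41 + 28.45 + 28.43 + 28.44 + 28.45 + 28.46 + 28.41 + 28.43 + 28.42 + 28.48) / 10 = 284.3800 / 10 = 28.4380
R̄ = (0.19 + 0.18 + 0.19 + 0.21 + 0.25 + 0.17 + 0.28 + 0.30 + 0.17 + 0.19) / 10 = 2.1300 / 10 = 0.2130
LCL = X̄̄ − A₂·R̄ = 28.4380 − 0.483 × 0.2130 = 28.3351

28.34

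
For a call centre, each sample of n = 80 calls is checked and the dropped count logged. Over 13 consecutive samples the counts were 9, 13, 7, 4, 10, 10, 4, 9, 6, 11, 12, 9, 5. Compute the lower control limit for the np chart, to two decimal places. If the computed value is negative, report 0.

0.17

p̄ = Σdᵢ / (k·n) = 109 / (13 × 80) = 0.10481
LCL = np̄ − 3·√(np̄(1−p̄)) = 8.3846 − 3 × 2.7397 = 0.1656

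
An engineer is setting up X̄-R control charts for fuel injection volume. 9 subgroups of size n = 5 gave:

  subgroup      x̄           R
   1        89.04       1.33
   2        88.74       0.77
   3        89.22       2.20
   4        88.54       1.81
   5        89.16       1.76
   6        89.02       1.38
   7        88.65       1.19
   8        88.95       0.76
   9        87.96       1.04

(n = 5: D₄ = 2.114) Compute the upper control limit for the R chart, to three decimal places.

R̄ = (1.33 + 0.77 + 2.20 + 1.81 + 1.76 + 1.38 + 1.19 + 0.76 + 1.04) / 9 = 12.2400 / 9 = 1.3600
UCL_R = D₄·R̄ = 2.114 × 1.3600 = 2.8750

2.875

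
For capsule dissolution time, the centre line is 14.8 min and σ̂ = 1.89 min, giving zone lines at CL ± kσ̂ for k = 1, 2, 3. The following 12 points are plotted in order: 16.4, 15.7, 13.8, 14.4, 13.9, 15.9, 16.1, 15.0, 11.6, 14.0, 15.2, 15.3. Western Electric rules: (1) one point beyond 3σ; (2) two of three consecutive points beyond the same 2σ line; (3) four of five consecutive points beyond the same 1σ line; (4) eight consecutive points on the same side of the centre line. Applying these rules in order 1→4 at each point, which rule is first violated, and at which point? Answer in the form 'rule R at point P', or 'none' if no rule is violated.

Zone of each point (C = within 1σ̂, B = 1σ̂–2σ̂, A = 2σ̂–3σ̂, * = beyond 3σ̂; sign = side of CL): 1:+C, 2:+C, 3:-C, 4:-C, 5:-C, 6:+C, 7:+C, 8:+C, 9:-B, 10:-C, 11:+C, 12:+C
No rule fires across all 12 points.

none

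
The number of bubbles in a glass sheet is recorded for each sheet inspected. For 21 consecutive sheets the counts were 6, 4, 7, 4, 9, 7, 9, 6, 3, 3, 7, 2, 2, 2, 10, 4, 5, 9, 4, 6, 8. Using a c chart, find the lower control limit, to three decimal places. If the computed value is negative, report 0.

c̄ = (6 + 4 + 7 + 4 + 9 + 7 + 9 + 6 + 3 + 3 + 7 + 2 + 2 + 2 + 10 + 4 + 5 + 9 + 4 + 6 + 8) / 21 = 117 / 21 = 5.5714
LCL = c̄ − 3√c̄ = 5.5714 − 3 × 2.3604 = -1.5097 → 0 (cannot be negative)

0.000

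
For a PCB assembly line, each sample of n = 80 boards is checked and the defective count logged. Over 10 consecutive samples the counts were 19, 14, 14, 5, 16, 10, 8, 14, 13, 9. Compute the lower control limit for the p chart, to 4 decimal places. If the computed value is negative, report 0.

p̄ = Σdᵢ / (k·n) = 122 / (10 × 80) = 0.15250
LCL = p̄ − 3·√(p̄(1−p̄)/n) = 0.15250 − 3 × 0.04019 = 0.03192

0.0319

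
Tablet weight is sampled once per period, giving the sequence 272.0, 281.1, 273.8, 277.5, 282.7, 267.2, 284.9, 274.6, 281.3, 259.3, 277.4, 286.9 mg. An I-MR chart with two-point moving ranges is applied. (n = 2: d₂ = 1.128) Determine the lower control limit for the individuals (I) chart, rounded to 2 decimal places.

X̄ = (272.0 + 281.1 + 273.8 + 277.5 + 282.7 + 267.2 + 284.9 + 274.6 + 281.3 + 259.3 + 277.4 + 286.9) / 12 = 276.5583
Moving ranges: 9.1, 7.3, 3.7, 5.2, 15.5, 17.7, 10.3, 6.7, 22.0, 18.1, 9.5; M̄R̄ = 125.1000 / 11 = 11.3727
LCL = X̄ − 3·M̄R̄/d₂ = 276.5583 − 3 × 11.3727 / 1.128 = 246.3117

246.31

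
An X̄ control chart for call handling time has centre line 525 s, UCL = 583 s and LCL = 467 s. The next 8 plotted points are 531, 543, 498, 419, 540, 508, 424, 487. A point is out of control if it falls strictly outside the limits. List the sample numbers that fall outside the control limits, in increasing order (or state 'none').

4, 7

Compare each point to [467, 583]: sample 4 = 419 < LCL; sample 7 = 424 < LCL.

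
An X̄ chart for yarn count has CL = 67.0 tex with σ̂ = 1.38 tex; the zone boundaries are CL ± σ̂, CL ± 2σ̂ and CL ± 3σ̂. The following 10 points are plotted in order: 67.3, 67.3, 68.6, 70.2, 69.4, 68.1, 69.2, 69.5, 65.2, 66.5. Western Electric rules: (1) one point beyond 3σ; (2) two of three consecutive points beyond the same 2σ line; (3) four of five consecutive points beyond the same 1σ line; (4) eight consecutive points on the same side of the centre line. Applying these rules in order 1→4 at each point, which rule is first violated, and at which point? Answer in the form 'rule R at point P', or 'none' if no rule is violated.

rule 3 at point 7

Zone of each point (C = within 1σ̂, B = 1σ̂–2σ̂, A = 2σ̂–3σ̂, * = beyond 3σ̂; sign = side of CL): 1:+C, 2:+C, 3:+B, 4:+A, 5:+B, 6:+C, 7:+B, 8:+B, 9:-B, 10:-C
Rule 3 (four of five consecutive points beyond the same 1σ limit) is satisfied at point 7.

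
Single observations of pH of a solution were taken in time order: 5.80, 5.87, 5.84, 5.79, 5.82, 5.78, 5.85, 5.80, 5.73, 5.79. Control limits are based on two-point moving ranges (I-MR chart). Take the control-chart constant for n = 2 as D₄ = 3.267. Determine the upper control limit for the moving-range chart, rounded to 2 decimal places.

0.17

Moving ranges: 0.07, 0.03, 0.05, 0.03, 0.04, 0.07, 0.05, 0.07, 0.06; M̄R̄ = 0.4700 / 9 = 0.0522
UCL_MR = D₄·M̄R̄ = 3.267 × 0.0522 = 0.1706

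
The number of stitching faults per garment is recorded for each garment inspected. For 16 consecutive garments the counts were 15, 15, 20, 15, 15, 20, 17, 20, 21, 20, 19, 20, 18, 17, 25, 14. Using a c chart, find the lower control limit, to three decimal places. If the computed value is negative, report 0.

c̄ = (15 + 15 + 20 + 15 + 15 + 20 + 17 + 20 + 21 + 20 + 19 + 20 + 18 + 17 + 25 + 14) / 16 = 291 / 16 = 18.1875
LCL = c̄ − 3√c̄ = 18.1875 − 3 × 4.2647 = 5.3935

5.393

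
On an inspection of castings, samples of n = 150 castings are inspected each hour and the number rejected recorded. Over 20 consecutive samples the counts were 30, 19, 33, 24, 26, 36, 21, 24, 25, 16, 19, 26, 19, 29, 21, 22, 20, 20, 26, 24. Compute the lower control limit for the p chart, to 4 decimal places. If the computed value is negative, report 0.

0.0702

p̄ = Σdᵢ / (k·n) = 480 / (20 × 150) = 0.16000
LCL = p̄ − 3·√(p̄(1−p̄)/n) = 0.16000 − 3 × 0.02993 = 0.07020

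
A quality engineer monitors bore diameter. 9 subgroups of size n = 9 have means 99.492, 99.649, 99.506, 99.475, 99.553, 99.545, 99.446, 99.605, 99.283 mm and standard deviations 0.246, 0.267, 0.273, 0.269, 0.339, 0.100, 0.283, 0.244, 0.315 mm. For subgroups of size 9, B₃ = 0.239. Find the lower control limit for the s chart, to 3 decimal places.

s̄ = (0.246 + 0.267 + 0.273 + 0.269 + 0.339 + 0.100 + 0.283 + 0.244 + 0.315) / 9 = 0.2596
LCL_s = B₃·s̄ = 0.239 × 0.2596 = 0.0620

0.062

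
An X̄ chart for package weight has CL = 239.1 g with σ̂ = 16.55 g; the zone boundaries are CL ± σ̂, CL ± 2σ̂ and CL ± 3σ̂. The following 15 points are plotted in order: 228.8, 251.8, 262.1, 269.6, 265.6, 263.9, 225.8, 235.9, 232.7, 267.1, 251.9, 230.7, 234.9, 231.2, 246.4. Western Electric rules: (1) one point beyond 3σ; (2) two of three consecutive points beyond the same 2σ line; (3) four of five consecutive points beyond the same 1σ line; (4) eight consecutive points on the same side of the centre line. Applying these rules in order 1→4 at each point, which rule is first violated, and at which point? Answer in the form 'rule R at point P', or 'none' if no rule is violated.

rule 3 at point 6

Zone of each point (C = within 1σ̂, B = 1σ̂–2σ̂, A = 2σ̂–3σ̂, * = beyond 3σ̂; sign = side of CL): 1:-C, 2:+C, 3:+B, 4:+B, 5:+B, 6:+B, 7:-C, 8:-C, 9:-C, 10:+B, 11:+C, 12:-C, 13:-C, 14:-C, 15:+C
Rule 3 (four of five consecutive points beyond the same 1σ limit) is satisfied at point 6.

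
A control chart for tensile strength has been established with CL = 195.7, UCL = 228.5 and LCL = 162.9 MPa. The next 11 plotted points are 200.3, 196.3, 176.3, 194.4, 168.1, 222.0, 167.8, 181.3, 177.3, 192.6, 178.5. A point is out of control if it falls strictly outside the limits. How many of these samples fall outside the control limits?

0

All 11 points lie within [162.9, 228.5].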